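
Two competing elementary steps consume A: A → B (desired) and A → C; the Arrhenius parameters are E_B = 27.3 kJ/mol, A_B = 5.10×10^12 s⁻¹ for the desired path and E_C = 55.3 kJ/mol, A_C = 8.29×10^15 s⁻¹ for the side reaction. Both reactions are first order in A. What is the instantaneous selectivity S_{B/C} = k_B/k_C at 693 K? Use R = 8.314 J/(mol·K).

0.0794

k_B/k_C = (A_B/A_C)·exp[−(E_B−E_C)/(RT)] = (A_B/A_C)·exp[(E_C−E_B)/(RT)].
(E_C−E_B)/(RT) = (55.3−27.3)×10³/(8.314×693) = 28000/5762 = 4.860.
k_B/k_C = (5.10×10^12/8.29×10^15)·exp(4.860) = 6.152×10^-4 × 129.0 = 0.0794.
Since E_B < E_C, lowering the temperature improves selectivity toward B.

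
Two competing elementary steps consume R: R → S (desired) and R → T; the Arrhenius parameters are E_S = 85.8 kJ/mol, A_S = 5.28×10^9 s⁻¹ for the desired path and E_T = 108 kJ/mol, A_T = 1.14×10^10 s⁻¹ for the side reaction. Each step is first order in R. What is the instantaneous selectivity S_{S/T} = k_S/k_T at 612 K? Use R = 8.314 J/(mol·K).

36.4

Since both paths have the same order in R, the concentration cancels and S_{S/T} = k_S/k_T = (A_S/A_T)·exp[(E_T−E_S)/(RT)].
(E_T−E_S)/(RT) = (108−85.8)×10³/(8.314×612) = 22200/5088 = 4.363.
k_S/k_T = (5.28×10^9/1.14×10^10)·exp(4.363) = 0.4632 × 78.50 = 36.4.
Since E_S < E_T, lowering the temperature improves selectivity toward S.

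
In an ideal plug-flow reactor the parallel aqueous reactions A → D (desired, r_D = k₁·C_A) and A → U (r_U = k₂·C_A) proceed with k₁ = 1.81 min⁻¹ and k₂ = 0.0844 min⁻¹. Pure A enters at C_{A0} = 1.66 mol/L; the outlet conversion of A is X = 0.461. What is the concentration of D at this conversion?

C_A = C_{A0}(1−X) = 0.8947 mol/L.
Both paths are first order in A, so the instantaneous fraction to D is constant: dC_D/d(−C_A) = k₁/(k₁+k₂) = 0.9554.
C_D = 0.9554·(C_{A0}−C_A) = 0.9554×0.7653 = 0.731 mol/L.

0.731 mol/L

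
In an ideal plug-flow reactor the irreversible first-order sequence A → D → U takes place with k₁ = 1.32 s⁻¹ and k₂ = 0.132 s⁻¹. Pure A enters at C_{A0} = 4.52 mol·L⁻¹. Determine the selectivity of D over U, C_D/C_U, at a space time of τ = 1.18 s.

The intermediate concentration in a first-order A→B→C sequence is C_D = k₁C_{A0}(e^(−k₁τ) − e^(−k₂τ))/(k₂−k₁).
e^(−k₁τ) = e^(−1.32×1.18) = e^(−1.558) = 0.2106; e^(−k₂τ) = e^(−0.1558) = 0.8558.
C_D = 1.32×4.52/(0.132−1.32) × (0.2106−0.8558) = (-5.022)×(-0.6451) = 3.240 mol·L⁻¹.
C_A = C_{A0}e^(−k₁τ) = 0.9521 mol·L⁻¹, so C_U = C_{A0}−C_A−C_D = 0.3279 mol·L⁻¹; C_D/C_U = 9.88.

9.88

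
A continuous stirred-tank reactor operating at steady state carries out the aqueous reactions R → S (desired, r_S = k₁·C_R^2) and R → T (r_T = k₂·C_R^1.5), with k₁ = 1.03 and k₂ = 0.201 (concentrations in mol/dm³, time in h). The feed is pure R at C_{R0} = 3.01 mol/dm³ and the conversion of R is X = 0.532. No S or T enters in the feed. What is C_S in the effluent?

Exit C_R = C_{R0}(1−X) = 3.01×0.468 = 1.409 mol/dm³.
Rates in a CSTR are evaluated at the outlet concentration: r_S = 1.03×1.409^2 = 2.044, r_T = 0.201×1.409^1.5 = 0.3361.
Fraction of consumed R going to S: r_S/(r_S+r_T) = 0.8588.
C_S = 0.8588·C_{R0}·X = 0.8588×3.01×0.532 = 1.38 mol/dm³.

1.38 mol/dm³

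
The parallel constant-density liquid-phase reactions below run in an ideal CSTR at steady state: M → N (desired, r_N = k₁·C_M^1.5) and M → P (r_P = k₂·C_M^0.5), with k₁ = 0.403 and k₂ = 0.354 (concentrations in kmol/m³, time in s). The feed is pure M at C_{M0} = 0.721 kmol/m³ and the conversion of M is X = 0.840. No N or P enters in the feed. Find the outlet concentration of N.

Exit C_M = C_{M0}(1−X) = 0.721×0.160 = 0.1154 kmol/m³.
A CSTR operates uniformly at the exit composition, giving r_N = 0.01579 and r_P = 0.1202 (each k·C_M^n at C_M = 0.1154).
Fraction of consumed M going to N: r_N/(r_N+r_P) = 0.1161.
C_N = 0.1161·C_{M0}·X = 0.1161×0.721×0.840 = 0.0703 kmol/m³.

0.0703 kmol/m³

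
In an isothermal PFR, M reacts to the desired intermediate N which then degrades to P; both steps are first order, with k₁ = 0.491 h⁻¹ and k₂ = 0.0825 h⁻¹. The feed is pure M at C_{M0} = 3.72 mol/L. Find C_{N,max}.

For a first-order series the maximum intermediate yield is C_{N,max}/C_{M0} = (k₁/k₂)^[k₂/(k₂−k₁)].
= (0.491/0.0825)^(0.0825/(0.0825−0.491)) = (5.952)^(-0.2020) = 0.6975.
C_{N,max} = 0.6975×3.72 = 2.59 mol/L.

2.59 mol/L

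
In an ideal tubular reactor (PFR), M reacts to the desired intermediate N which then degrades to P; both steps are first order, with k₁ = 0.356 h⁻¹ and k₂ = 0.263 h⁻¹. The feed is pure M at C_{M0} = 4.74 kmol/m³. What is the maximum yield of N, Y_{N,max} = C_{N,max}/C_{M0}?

Evaluating C_N at τ_opt = ln(k₂/k₁)/(k₂−k₁) gives C_{N,max}/C_{M0} = (k₁/k₂)^[k₂/(k₂−k₁)].
= (0.356/0.263)^(0.263/(0.263−0.356)) = (1.354)^(-2.828) = 0.4248.

0.425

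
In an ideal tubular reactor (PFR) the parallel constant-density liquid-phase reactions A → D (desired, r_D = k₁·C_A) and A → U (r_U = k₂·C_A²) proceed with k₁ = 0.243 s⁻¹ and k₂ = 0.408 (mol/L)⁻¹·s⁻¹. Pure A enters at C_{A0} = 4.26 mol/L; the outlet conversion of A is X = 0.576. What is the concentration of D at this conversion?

C_A = C_{A0}(1−X) = 1.806 mol/L.
Along a PFR/batch, dC_D/dC_A = −r_D/(r_D+r_U) = −k₁/(k₁+k₂·C_A).
Integrating from C_{A0} to C_A: C_D = (0.243/0.408)·ln[(0.243+0.408·4.26)/(0.243+0.408·1.81)] = 0.5956·ln(1.981/0.9799) = 0.4192 mol/L.

0.419 mol/L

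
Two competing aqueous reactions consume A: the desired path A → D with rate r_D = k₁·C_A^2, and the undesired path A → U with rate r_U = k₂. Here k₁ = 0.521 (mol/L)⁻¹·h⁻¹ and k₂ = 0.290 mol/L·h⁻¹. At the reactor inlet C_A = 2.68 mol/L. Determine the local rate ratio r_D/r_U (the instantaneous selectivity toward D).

S_{D/U} = r_D/r_U = (k₁·C_A^2)/(k₂) = (k₁/k₂)·C_A^2.
= (0.521×2.680^2) / (0.290) = 3.742/0.2900 = 12.9.

12.9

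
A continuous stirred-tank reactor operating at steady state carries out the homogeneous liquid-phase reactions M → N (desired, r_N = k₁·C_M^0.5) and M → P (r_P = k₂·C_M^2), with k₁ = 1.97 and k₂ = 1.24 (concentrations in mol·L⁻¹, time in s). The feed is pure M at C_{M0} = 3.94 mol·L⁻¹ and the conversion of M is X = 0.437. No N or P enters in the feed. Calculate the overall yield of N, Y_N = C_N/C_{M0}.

0.142

Exit C_M = C_{M0}(1−X) = 3.94×0.563 = 2.218 mol·L⁻¹.
Rates in a CSTR are evaluated at the outlet concentration: r_N = 1.97×2.218^0.5 = 2.934, r_P = 1.24×2.218^2 = 6.101.
Fraction of consumed M going to N: r_N/(r_N+r_P) = 0.3247.
C_N = 0.3247·C_{M0}·X = 0.3247×3.94×0.437 = 0.559 mol·L⁻¹; Y_N = C_N/C_{M0} = 0.142.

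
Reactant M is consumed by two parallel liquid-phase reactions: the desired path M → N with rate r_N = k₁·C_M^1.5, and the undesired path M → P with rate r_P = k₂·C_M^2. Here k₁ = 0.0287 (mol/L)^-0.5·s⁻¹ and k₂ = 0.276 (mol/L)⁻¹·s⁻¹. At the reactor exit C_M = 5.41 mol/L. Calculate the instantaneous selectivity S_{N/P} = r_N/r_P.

0.0447

S_{N/P} = r_N/r_P = (k₁·C_M^1.5)/(k₂·C_M^2) = (k₁/k₂)·C_M^-0.5.
= (0.0287×5.410^1.5) / (0.276×5.410^2) = 0.3611/8.078 = 0.0447.
The undesired path is higher order in M, so low C_M (CSTR or dilute feed) favours N.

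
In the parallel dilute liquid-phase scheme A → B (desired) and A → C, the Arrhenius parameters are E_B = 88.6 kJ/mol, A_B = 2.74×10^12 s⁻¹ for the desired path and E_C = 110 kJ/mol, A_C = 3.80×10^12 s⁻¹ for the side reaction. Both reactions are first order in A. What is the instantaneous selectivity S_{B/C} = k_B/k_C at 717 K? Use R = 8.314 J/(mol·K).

26.1

k_B/k_C = (A_B/A_C)·exp[−(E_B−E_C)/(RT)] = (A_B/A_C)·exp[(E_C−E_B)/(RT)].
(E_C−E_B)/(RT) = (110−88.6)×10³/(8.314×717) = 21400/5961 = 3.590.
k_B/k_C = (2.74×10^12/3.80×10^12)·exp(3.590) = 0.7211 × 36.23 = 26.1.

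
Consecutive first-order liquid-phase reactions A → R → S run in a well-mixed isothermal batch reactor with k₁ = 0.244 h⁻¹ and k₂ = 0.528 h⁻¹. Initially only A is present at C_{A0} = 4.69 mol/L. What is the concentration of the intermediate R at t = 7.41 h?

0.580 mol/L

The intermediate concentration in a first-order A→B→C sequence is C_R = k₁C_{A0}(e^(−k₁t) − e^(−k₂t))/(k₂−k₁).
e^(−k₁t) = e^(−0.244×7.41) = e^(−1.808) = 0.1640; e^(−k₂t) = e^(−3.912) = 0.01999.
C_R = 0.244×4.69/(0.528−0.244) × (0.1640−0.01999) = 4.029×0.1440 = 0.5802 mol/L.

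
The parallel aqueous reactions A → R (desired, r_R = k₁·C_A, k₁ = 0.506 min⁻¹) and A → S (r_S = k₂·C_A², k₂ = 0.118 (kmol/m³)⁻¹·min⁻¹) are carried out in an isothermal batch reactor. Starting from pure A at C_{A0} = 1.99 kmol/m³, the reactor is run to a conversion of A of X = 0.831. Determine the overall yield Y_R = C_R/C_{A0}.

C_A = C_{A0}(1−X) = 0.3363 kmol/m³.
Along a PFR/batch, dC_R/dC_A = −r_R/(r_R+r_S) = −k₁/(k₁+k₂·C_A).
Integrating from C_{A0} to C_A: C_R = (0.506/0.118)·ln[(0.506+0.118·1.99)/(0.506+0.118·0.336)] = 4.288·ln(0.7408/0.5457) = 1.311 kmol/m³.
Y_R = C_R/C_{A0} = 1.311/1.99 = 0.659.

0.659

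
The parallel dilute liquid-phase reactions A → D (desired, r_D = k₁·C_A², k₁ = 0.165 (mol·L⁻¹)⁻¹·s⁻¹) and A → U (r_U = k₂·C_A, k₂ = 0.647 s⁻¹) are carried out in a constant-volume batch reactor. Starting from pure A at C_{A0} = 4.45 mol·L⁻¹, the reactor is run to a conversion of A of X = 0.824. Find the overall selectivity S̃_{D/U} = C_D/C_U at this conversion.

0.623

C_A = C_{A0}(1−X) = 0.7832 mol·L⁻¹.
Along a PFR/batch, dC_U/dC_A = −r_U/(r_D+r_U) = −k₂/(k₂+k₁·C_A).
Integrating from C_{A0} to C_A: C_U = (0.647/0.165)·ln[(0.647+0.165·4.45)/(0.647+0.165·0.783)] = 3.921·ln(1.381/0.7762) = 2.260 mol·L⁻¹.
Then C_D = (C_{A0}−C_A) − C_U = 3.667 − 2.260 = 1.407 mol·L⁻¹.
S̃_{D/U} = C_D/C_U = 1.407/2.260 = 0.623.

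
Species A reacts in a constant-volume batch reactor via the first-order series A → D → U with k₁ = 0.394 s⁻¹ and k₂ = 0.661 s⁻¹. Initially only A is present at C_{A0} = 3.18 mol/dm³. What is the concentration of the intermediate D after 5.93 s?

The intermediate concentration in a first-order A→B→C sequence is C_D = k₁C_{A0}(e^(−k₁t) − e^(−k₂t))/(k₂−k₁).
e^(−k₁t) = e^(−0.394×5.93) = e^(−2.336) = 0.09667; e^(−k₂t) = e^(−3.920) = 0.01985.
C_D = 0.394×3.18/(0.661−0.394) × (0.09667−0.01985) = 4.693×0.07683 = 0.3605 mol/dm³.

0.361 mol/dm³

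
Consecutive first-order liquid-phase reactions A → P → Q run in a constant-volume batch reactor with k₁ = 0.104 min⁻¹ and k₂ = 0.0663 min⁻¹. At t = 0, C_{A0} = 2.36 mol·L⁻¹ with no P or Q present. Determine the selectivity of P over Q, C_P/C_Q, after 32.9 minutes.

For first-order series with pure A initially, C_P(t) = k₁C_{A0}/(k₂−k₁)·(e^(−k₁t) − e^(−k₂t)).
e^(−k₁t) = e^(−0.104×32.9) = e^(−3.422) = 0.03266; e^(−k₂t) = e^(−2.181) = 0.1129.
C_P = 0.104×2.36/(0.0663−0.104) × (0.03266−0.1129) = (-6.510)×(-0.08024) = 0.5224 mol·L⁻¹.
C_A = C_{A0}e^(−k₁t) = 0.07708 mol·L⁻¹, so C_Q = C_{A0}−C_A−C_P = 1.761 mol·L⁻¹; C_P/C_Q = 0.297.

0.297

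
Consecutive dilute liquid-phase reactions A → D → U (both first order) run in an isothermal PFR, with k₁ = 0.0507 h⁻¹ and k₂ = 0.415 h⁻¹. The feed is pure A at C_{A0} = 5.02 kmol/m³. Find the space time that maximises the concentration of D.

5.77 h

The intermediate peaks when r₁ = r₂, i.e. k₁e^(−k₁τ) = k₂e^(−k₂τ), giving τ_opt = ln(k₂/k₁)/(k₂−k₁).
= ln(0.415/0.0507)/(0.415−0.0507) = ln(8.185)/0.3643 = 2.102/0.3643 = 5.77 h.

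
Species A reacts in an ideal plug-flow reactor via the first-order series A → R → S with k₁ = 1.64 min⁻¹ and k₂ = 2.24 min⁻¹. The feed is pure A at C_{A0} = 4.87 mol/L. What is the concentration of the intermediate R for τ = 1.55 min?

The intermediate concentration in a first-order A→B→C sequence is C_R = k₁C_{A0}(e^(−k₁τ) − e^(−k₂τ))/(k₂−k₁).
e^(−k₁τ) = e^(−1.64×1.55) = e^(−2.542) = 0.07871; e^(−k₂τ) = e^(−3.472) = 0.03105.
C_R = 1.64×4.87/(2.24−1.64) × (0.07871−0.03105) = 13.31×0.04765 = 0.6343 mol/L.

0.634 mol/L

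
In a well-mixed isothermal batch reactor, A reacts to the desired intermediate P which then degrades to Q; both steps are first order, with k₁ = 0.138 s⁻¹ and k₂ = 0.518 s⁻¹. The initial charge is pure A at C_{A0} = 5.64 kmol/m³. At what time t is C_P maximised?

3.48 s

Setting dC_P/dt = 0 gives t_opt = ln(k₂/k₁)/(k₂−k₁).
= ln(0.518/0.138)/(0.518−0.138) = ln(3.754)/0.3800 = 1.323/0.3800 = 3.48 s.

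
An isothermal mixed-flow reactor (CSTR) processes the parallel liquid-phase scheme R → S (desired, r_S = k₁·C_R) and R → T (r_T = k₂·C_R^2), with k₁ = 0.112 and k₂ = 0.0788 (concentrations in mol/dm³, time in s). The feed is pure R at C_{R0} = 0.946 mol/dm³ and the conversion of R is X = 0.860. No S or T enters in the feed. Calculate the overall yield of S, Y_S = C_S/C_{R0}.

0.787

Exit C_R = C_{R0}(1−X) = 0.946×0.140 = 0.1324 mol/dm³.
A CSTR operates uniformly at the exit composition, giving r_S = 0.01483 and r_T = 0.001382 (each k·C_R^n at C_R = 0.1324).
Fraction of consumed R going to S: r_S/(r_S+r_T) = 0.9148.
C_S = 0.9148·C_{R0}·X = 0.9148×0.946×0.860 = 0.744 mol/dm³; Y_S = C_S/C_{R0} = 0.787.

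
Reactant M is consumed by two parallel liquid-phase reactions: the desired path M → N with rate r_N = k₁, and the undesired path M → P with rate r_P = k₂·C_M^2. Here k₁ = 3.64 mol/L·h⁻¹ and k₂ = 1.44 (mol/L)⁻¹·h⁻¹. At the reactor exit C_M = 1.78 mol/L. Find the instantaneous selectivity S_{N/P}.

0.798

S_{N/P} = r_N/r_P = (k₁)/(k₂·C_M^2) = (k₁/k₂)·C_M^-2.
= (3.64) / (1.44×1.780^2) = 3.640/4.562 = 0.798.
The undesired path is higher order in M, so low C_M (CSTR or dilute feed) favours N.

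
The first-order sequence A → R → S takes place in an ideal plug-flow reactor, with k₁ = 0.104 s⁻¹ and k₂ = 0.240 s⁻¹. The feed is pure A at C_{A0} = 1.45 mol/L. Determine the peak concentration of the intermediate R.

At the optimum, C_{R,max}/C_{A0} = (k₁/k₂)^[k₂/(k₂−k₁)].
= (0.104/0.240)^(0.240/(0.240−0.104)) = (0.4333)^(1.765) = 0.2286.
C_{R,max} = 0.2286×1.45 = 0.331 mol/L.

0.331 mol/L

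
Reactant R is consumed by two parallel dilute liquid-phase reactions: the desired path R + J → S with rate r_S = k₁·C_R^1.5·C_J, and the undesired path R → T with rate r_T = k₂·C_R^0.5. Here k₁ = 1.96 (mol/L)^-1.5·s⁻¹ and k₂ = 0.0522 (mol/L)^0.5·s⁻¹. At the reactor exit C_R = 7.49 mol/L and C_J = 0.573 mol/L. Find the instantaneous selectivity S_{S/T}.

S_{S/T} = r_S/r_T = (k₁·C_R^1.5·C_J)/(k₂·C_R^0.5) = (k₁/k₂)·C_R·C_J.
= (1.96×7.490^1.5×0.5730) / (0.0522×7.490^0.5) = 23.02/0.1429 = 161.
Since the desired path is higher order in R, keeping C_R high (PFR or concentrated feed) favours S.

161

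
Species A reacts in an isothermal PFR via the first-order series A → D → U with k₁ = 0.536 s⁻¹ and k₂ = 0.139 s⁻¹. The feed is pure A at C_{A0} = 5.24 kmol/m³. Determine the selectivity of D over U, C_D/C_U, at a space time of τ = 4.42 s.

2.00

For first-order series with pure A initially, C_D(τ) = k₁C_{A0}/(k₂−k₁)·(e^(−k₁τ) − e^(−k₂τ)).
e^(−k₁τ) = e^(−0.536×4.42) = e^(−2.369) = 0.09356; e^(−k₂τ) = e^(−0.6144) = 0.5410.
C_D = 0.536×5.24/(0.139−0.536) × (0.09356−0.5410) = (-7.075)×(-0.4474) = 3.165 kmol/m³.
C_A = C_{A0}e^(−k₁τ) = 0.4903 kmol/m³, so C_U = C_{A0}−C_A−C_D = 1.584 kmol/m³; C_D/C_U = 2.00.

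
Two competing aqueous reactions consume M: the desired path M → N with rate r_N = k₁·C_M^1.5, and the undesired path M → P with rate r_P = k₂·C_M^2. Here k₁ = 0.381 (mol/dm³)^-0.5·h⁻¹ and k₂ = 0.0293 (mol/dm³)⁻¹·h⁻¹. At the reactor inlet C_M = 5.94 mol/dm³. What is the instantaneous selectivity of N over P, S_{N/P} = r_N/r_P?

S_{N/P} = r_N/r_P = (k₁·C_M^1.5)/(k₂·C_M^2) = (k₁/k₂)·C_M^-0.5.
= (0.381×5.940^1.5) / (0.0293×5.940^2) = 5.516/1.034 = 5.34.

5.34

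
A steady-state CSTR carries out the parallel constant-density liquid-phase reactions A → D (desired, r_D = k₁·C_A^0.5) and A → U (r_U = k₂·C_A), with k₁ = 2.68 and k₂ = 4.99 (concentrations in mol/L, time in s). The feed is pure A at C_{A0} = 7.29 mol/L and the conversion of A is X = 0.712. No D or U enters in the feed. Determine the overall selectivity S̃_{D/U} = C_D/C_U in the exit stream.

Exit C_A = C_{A0}(1−X) = 7.29×0.288 = 2.100 mol/L.
In a CSTR the entire volume is at exit conditions, so r_D = 2.68×2.100^0.5 = 3.883 and r_U = 4.99×2.100 = 10.48.
Overall selectivity = C_D/C_U = r_Dτ/(r_Uτ) = r_D/r_U = 0.371.

0.371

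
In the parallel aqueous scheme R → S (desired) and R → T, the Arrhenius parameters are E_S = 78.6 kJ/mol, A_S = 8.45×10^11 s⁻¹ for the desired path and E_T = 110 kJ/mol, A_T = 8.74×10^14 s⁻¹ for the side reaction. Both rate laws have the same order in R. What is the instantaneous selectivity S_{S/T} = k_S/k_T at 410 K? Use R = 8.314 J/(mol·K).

k_S/k_T = (A_S/A_T)·exp[−(E_S−E_T)/(RT)] = (A_S/A_T)·exp[(E_T−E_S)/(RT)].
(E_T−E_S)/(RT) = (110−78.6)×10³/(8.314×410) = 31400/3409 = 9.212.
k_S/k_T = (8.45×10^11/8.74×10^14)·exp(9.212) = 9.668×10^-4 × 10013 = 9.68.

9.68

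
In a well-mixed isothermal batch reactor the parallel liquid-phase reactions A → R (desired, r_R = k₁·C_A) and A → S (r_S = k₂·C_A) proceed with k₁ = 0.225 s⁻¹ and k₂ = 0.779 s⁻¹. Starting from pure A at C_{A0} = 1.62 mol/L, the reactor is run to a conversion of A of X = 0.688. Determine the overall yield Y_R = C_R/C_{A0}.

C_A = C_{A0}(1−X) = 0.5054 mol/L.
Both paths are first order in A, so the instantaneous fraction to R is constant: dC_R/d(−C_A) = k₁/(k₁+k₂) = 0.2241.
C_R = 0.2241·(C_{A0}−C_A) = 0.2241×1.115 = 0.250 mol/L.
Y_R = C_R/C_{A0} = 0.2498/1.62 = 0.154.

0.154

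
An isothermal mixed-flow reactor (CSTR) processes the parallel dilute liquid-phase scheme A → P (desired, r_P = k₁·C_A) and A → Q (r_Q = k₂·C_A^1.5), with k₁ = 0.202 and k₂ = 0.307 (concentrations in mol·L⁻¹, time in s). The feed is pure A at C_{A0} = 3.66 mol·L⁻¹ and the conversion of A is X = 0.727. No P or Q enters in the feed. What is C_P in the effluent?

Exit C_A = C_{A0}(1−X) = 3.66×0.273 = 0.9992 mol·L⁻¹.
In a CSTR the entire volume is at exit conditions, so r_P = 0.202×0.9992 = 0.2018 and r_Q = 0.307×0.9992^1.5 = 0.3066.
Fraction of consumed A going to P: r_P/(r_P+r_Q) = 0.3970.
C_P = 0.3970·C_{A0}·X = 0.3970×3.66×0.727 = 1.06 mol·L⁻¹.

1.06 mol·L⁻¹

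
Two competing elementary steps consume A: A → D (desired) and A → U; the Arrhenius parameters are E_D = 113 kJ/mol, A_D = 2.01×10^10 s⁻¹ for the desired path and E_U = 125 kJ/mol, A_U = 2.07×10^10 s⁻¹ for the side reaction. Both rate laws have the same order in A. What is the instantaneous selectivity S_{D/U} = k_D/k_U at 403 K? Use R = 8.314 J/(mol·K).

34.9

k_D/k_U = (A_D/A_U)·exp[−(E_D−E_U)/(RT)] = (A_D/A_U)·exp[(E_U−E_D)/(RT)].
(E_U−E_D)/(RT) = (125−113)×10³/(8.314×403) = 12000/3351 = 3.582.
k_D/k_U = (2.01×10^10/2.07×10^10)·exp(3.582) = 0.9710 × 35.93 = 34.9.
Since E_D < E_U, lowering the temperature improves selectivity toward D.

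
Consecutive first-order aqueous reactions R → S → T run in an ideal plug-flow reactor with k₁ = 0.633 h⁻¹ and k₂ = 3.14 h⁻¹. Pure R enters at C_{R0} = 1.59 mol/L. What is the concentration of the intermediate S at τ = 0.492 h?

Solving the coupled first-order balances gives C_S(τ) = [k₁/(k₂−k₁)]·C_{R0}·(e^(−k₁τ) − e^(−k₂τ)).
e^(−k₁τ) = e^(−0.633×0.492) = e^(−0.3114) = 0.7324; e^(−k₂τ) = e^(−1.545) = 0.2133.
C_S = 0.633×1.59/(3.14−0.633) × (0.7324−0.2133) = 0.4015×0.5191 = 0.2084 mol/L.

0.208 mol/L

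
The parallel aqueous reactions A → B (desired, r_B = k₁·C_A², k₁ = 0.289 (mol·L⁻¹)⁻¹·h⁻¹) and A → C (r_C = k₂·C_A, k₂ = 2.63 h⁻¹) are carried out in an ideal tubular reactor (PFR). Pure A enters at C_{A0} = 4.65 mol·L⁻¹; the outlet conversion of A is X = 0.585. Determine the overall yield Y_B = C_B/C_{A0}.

C_A = C_{A0}(1−X) = 1.930 mol·L⁻¹.
Along a PFR/batch, dC_C/dC_A = −r_C/(r_B+r_C) = −k₂/(k₂+k₁·C_A).
Integrating from C_{A0} to C_A: C_C = (2.63/0.289)·ln[(2.63+0.289·4.65)/(2.63+0.289·1.93)] = 9.100·ln(3.974/3.188) = 2.006 mol·L⁻¹.
Then C_B = (C_{A0}−C_A) − C_C = 2.720 − 2.006 = 0.7142 mol·L⁻¹.
Y_B = C_B/C_{A0} = 0.7142/4.65 = 0.154.

0.154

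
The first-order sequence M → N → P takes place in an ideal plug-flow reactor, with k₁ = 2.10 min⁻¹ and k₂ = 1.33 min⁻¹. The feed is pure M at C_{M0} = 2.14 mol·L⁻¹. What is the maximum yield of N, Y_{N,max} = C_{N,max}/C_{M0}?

At the optimum, C_{N,max}/C_{M0} = (k₁/k₂)^[k₂/(k₂−k₁)].
= (2.10/1.33)^(1.33/(1.33−2.10)) = (1.579)^(-1.727) = 0.4543.

0.454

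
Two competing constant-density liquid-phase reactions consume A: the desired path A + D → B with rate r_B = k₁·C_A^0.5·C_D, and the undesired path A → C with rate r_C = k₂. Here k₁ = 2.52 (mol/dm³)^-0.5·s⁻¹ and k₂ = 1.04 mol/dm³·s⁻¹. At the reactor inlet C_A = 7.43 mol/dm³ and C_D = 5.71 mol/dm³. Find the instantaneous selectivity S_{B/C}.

S_{B/C} = r_B/r_C = (k₁·C_A^0.5·C_D)/(k₂) = (k₁/k₂)·C_A^0.5·C_D.
= (2.52×7.430^0.5×5.710) / (1.04) = 39.22/1.040 = 37.7.

37.7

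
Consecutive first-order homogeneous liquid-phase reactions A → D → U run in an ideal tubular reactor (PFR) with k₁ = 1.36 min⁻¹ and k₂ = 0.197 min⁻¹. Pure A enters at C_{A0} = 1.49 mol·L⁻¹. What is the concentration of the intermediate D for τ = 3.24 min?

Solving the coupled first-order balances gives C_D(τ) = [k₁/(k₂−k₁)]·C_{A0}·(e^(−k₁τ) − e^(−k₂τ)).
e^(−k₁τ) = e^(−1.36×3.24) = e^(−4.406) = 0.01220; e^(−k₂τ) = e^(−0.6383) = 0.5282.
C_D = 1.36×1.49/(0.197−1.36) × (0.01220−0.5282) = (-1.742)×(-0.5160) = 0.8991 mol·L⁻¹.

0.899 mol·L⁻¹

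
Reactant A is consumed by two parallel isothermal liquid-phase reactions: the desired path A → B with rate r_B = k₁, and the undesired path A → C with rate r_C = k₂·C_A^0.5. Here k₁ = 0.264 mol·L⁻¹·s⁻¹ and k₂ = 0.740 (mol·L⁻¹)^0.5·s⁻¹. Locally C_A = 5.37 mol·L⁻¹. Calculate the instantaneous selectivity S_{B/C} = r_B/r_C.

S_{B/C} = r_B/r_C = (k₁)/(k₂·C_A^0.5) = (k₁/k₂)·C_A^-0.5.
= (0.264) / (0.740×5.370^0.5) = 0.2640/1.715 = 0.154.

0.154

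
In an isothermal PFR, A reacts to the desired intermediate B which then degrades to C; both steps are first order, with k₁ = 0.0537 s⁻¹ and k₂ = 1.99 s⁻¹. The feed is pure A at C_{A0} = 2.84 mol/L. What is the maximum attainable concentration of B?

Evaluating C_B at τ_opt = ln(k₂/k₁)/(k₂−k₁) gives C_{B,max}/C_{A0} = (k₁/k₂)^[k₂/(k₂−k₁)].
= (0.0537/1.99)^(1.99/(1.99−0.0537)) = (0.02698)^(1.028) = 0.02441.
C_{B,max} = 0.02441×2.84 = 0.0693 mol/L.

0.0693 mol/L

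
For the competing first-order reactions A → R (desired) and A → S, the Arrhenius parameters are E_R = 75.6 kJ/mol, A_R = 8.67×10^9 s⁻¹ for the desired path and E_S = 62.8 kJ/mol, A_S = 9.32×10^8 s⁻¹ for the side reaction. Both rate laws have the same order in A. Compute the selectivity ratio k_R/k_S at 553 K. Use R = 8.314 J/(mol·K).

k_R/k_S = (A_R/A_S)·exp[−(E_R−E_S)/(RT)] = (A_R/A_S)·exp[(E_S−E_R)/(RT)].
(E_S−E_R)/(RT) = (62.8−75.6)×10³/(8.314×553) = -12800/4598 = -2.784.
k_R/k_S = (8.67×10^9/9.32×10^8)·exp(-2.784) = 9.303 × 0.06179 = 0.575.
Since E_R > E_S, raising the temperature improves selectivity toward R.

0.575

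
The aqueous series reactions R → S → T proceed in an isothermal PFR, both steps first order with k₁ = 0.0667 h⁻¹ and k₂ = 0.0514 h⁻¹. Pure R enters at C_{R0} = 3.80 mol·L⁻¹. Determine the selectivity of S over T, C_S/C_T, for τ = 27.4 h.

0.770

The intermediate concentration in a first-order A→B→C sequence is C_S = k₁C_{R0}(e^(−k₁τ) − e^(−k₂τ))/(k₂−k₁).
e^(−k₁τ) = e^(−0.0667×27.4) = e^(−1.828) = 0.1608; e^(−k₂τ) = e^(−1.408) = 0.2445.
C_S = 0.0667×3.80/(0.0514−0.0667) × (0.1608−0.2445) = (-16.57)×(-0.08374) = 1.387 mol·L⁻¹.
C_R = C_{R0}e^(−k₁τ) = 0.6110 mol·L⁻¹, so C_T = C_{R0}−C_R−C_S = 1.802 mol·L⁻¹; C_S/C_T = 0.770.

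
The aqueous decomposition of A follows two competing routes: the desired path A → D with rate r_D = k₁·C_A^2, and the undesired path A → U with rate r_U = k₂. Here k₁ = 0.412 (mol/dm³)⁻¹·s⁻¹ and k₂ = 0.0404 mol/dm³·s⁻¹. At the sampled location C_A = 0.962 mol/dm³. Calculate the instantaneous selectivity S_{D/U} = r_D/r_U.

S_{D/U} = r_D/r_U = (k₁·C_A^2)/(k₂) = (k₁/k₂)·C_A^2.
= (0.412×0.9620^2) / (0.0404) = 0.3813/0.04040 = 9.44.

9.44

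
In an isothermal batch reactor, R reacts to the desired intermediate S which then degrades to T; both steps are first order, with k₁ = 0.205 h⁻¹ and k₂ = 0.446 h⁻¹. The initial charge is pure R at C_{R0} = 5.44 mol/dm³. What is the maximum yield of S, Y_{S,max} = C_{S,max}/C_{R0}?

0.237

Evaluating C_S at t_opt = ln(k₂/k₁)/(k₂−k₁) gives C_{S,max}/C_{R0} = (k₁/k₂)^[k₂/(k₂−k₁)].
= (0.205/0.446)^(0.446/(0.446−0.205)) = (0.4596)^(1.851) = 0.2373.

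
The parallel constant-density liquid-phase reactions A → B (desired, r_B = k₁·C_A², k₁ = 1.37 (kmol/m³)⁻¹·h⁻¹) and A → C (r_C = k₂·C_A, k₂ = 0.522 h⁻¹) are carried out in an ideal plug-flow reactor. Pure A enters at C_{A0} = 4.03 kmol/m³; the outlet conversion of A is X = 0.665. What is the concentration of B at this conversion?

2.32 kmol/m³

C_A = C_{A0}(1−X) = 1.350 kmol/m³.
Along a PFR/batch, dC_C/dC_A = −r_C/(r_B+r_C) = −k₂/(k₂+k₁·C_A).
Integrating from C_{A0} to C_A: C_C = (0.522/1.37)·ln[(0.522+1.37·4.03)/(0.522+1.37·1.35)] = 0.3810·ln(6.043/2.372) = 0.3564 kmol/m³.
Then C_B = (C_{A0}−C_A) − C_C = 2.680 − 0.3564 = 2.324 kmol/m³.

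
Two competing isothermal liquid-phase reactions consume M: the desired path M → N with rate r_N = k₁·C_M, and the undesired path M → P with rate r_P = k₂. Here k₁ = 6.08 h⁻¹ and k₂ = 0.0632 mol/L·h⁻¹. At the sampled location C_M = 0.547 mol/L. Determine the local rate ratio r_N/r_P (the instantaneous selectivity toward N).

S_{N/P} = r_N/r_P = (k₁·C_M)/(k₂) = (k₁/k₂)·C_M.
= (6.08×0.5470) / (0.0632) = 3.326/0.06320 = 52.6.

52.6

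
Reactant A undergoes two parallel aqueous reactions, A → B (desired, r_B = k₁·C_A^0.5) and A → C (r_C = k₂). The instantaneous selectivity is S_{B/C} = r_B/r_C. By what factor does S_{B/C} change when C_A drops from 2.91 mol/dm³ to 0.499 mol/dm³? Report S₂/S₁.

S_{B/C} = (k₁/k₂)·C_A^0.5, so S₂/S₁ = (C_{A,2}/C_{A,1})^0.5.
= (0.499/2.91)^0.5 = (0.1715)^0.5 = 0.414.

0.414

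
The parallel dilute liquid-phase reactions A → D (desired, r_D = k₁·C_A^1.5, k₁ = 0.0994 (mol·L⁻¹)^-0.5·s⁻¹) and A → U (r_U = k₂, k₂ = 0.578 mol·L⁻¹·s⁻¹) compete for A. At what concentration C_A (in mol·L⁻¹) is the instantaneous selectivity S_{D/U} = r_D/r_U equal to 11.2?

S_{D/U} = (k₁/k₂)·C_A^1.5 ⇒ C_A = (S·k₂/k₁)^(1/1.5).
= (11.2×0.578/0.0994)^(0.6667) = (65.13)^(0.6667) = 16.2 mol·L⁻¹.

16.2 mol·L⁻¹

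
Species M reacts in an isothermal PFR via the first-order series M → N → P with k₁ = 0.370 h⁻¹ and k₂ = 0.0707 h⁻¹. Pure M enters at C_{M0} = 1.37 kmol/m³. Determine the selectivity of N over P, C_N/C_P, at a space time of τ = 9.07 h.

1.70

Solving the coupled first-order balances gives C_N(τ) = [k₁/(k₂−k₁)]·C_{M0}·(e^(−k₁τ) − e^(−k₂τ)).
e^(−k₁τ) = e^(−0.370×9.07) = e^(−3.356) = 0.03488; e^(−k₂τ) = e^(−0.6412) = 0.5266.
C_N = 0.370×1.37/(0.0707−0.370) × (0.03488−0.5266) = (-1.694)×(-0.4918) = 0.8328 kmol/m³.
C_M = C_{M0}e^(−k₁τ) = 0.04778 kmol/m³, so C_P = C_{M0}−C_M−C_N = 0.4894 kmol/m³; C_N/C_P = 1.70.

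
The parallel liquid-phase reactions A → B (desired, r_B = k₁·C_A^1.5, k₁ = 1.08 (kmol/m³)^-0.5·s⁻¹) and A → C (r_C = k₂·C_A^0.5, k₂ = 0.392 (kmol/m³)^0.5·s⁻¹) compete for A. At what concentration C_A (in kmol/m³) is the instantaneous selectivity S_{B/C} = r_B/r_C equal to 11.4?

S_{B/C} = (k₁/k₂)·C_A ⇒ C_A = S·k₂/k₁.
= 11.4×0.392/1.08 = 4.14 kmol/m³.

4.14 kmol/m³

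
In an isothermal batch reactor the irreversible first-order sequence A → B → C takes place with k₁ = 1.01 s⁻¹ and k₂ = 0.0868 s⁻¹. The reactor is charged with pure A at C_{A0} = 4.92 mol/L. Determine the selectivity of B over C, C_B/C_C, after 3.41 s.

Solving the coupled first-order balances gives C_B(t) = [k₁/(k₂−k₁)]·C_{A0}·(e^(−k₁t) − e^(−k₂t)).
e^(−k₁t) = e^(−1.01×3.41) = e^(−3.444) = 0.03193; e^(−k₂t) = e^(−0.2960) = 0.7438.
C_B = 1.01×4.92/(0.0868−1.01) × (0.03193−0.7438) = (-5.383)×(-0.7119) = 3.832 mol/L.
C_A = C_{A0}e^(−k₁t) = 0.1571 mol/L, so C_C = C_{A0}−C_A−C_B = 0.9312 mol/L; C_B/C_C = 4.11.

4.11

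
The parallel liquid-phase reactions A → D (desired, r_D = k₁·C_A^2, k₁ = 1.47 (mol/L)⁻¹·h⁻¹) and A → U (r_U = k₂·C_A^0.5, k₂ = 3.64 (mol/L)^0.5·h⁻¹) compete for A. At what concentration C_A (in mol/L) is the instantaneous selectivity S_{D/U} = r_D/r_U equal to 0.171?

0.564 mol/L

S_{D/U} = (k₁/k₂)·C_A^1.5 ⇒ C_A = (S·k₂/k₁)^(1/1.5).
= (0.171×3.64/1.47)^(0.6667) = (0.4234)^(0.6667) = 0.564 mol/L.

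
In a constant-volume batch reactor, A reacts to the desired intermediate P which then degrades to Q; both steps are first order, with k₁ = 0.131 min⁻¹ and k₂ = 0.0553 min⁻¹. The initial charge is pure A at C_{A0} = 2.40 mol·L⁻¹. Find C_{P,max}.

For a first-order series the maximum intermediate yield is C_{P,max}/C_{A0} = (k₁/k₂)^[k₂/(k₂−k₁)].
= (0.131/0.0553)^(0.0553/(0.0553−0.131)) = (2.369)^(-0.7305) = 0.5326.
C_{P,max} = 0.5326×2.40 = 1.28 mol·L⁻¹.

1.28 mol·L⁻¹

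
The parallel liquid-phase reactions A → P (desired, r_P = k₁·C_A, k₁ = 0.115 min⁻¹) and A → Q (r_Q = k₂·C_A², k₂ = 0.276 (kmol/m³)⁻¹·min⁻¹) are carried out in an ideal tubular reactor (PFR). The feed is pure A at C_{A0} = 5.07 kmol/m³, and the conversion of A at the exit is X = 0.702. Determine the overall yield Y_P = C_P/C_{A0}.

C_A = C_{A0}(1−X) = 1.511 kmol/m³.
Along a PFR/batch, dC_P/dC_A = −r_P/(r_P+r_Q) = −k₁/(k₁+k₂·C_A).
Integrating from C_{A0} to C_A: C_P = (0.115/0.276)·ln[(0.115+0.276·5.07)/(0.115+0.276·1.51)] = 0.4167·ln(1.514/0.5320) = 0.4359 kmol/m³.
Y_P = C_P/C_{A0} = 0.4359/5.07 = 0.0860.

0.0860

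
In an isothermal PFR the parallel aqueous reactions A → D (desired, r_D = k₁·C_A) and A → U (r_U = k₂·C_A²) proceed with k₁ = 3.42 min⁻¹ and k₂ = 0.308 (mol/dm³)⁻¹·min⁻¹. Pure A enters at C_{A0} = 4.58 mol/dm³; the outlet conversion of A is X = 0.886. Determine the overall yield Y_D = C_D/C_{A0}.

0.726

C_A = C_{A0}(1−X) = 0.5221 mol/dm³.
Along a PFR/batch, dC_D/dC_A = −r_D/(r_D+r_U) = −k₁/(k₁+k₂·C_A).
Integrating from C_{A0} to C_A: C_D = (3.42/0.308)·ln[(3.42+0.308·4.58)/(3.42+0.308·0.522)] = 11.10·ln(4.831/3.581) = 3.324 mol/dm³.
Y_D = C_D/C_{A0} = 3.324/4.58 = 0.726.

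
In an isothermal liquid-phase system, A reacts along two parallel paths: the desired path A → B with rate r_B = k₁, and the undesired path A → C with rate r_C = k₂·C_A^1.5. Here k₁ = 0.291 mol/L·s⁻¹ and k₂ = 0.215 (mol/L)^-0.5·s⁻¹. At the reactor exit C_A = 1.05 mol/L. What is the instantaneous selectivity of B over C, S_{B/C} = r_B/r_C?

1.26

S_{B/C} = r_B/r_C = (k₁)/(k₂·C_A^1.5) = (k₁/k₂)·C_A^-1.5.
= (0.291) / (0.215×1.050^1.5) = 0.2910/0.2313 = 1.26.
The undesired path is higher order in A, so low C_A (CSTR or dilute feed) favours B.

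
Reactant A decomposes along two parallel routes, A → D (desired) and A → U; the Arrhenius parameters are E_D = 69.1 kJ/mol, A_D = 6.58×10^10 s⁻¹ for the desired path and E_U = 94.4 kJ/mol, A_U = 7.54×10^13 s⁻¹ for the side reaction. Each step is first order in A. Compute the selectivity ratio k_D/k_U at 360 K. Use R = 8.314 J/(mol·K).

k_D/k_U = (A_D/A_U)·exp[−(E_D−E_U)/(RT)] = (A_D/A_U)·exp[(E_U−E_D)/(RT)].
(E_U−E_D)/(RT) = (94.4−69.1)×10³/(8.314×360) = 25300/2993 = 8.453.
k_D/k_U = (6.58×10^10/7.54×10^13)·exp(8.453) = 8.727×10^-4 × 4689 = 4.09.
Since E_D < E_U, lowering the temperature improves selectivity toward D.

4.09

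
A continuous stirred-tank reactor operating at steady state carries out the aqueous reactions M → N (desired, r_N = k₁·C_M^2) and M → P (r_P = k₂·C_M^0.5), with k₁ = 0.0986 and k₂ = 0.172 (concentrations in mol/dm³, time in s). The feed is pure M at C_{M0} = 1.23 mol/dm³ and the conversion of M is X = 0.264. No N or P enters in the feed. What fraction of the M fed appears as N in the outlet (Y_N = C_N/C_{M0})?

Exit C_M = C_{M0}(1−X) = 1.23×0.736 = 0.9053 mol/dm³.
In a CSTR the entire volume is at exit conditions, so r_N = 0.0986×0.9053^2 = 0.08081 and r_P = 0.172×0.9053^0.5 = 0.1637.
Fraction of consumed M going to N: r_N/(r_N+r_P) = 0.3306.
C_N = 0.3306·C_{M0}·X = 0.3306×1.23×0.264 = 0.107 mol/dm³; Y_N = C_N/C_{M0} = 0.0873.

0.0873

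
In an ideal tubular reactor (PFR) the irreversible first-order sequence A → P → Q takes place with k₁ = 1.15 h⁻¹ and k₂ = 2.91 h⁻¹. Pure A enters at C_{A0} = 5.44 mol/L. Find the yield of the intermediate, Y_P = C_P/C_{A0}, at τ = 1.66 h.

For first-order series with pure A initially, C_P(τ) = k₁C_{A0}/(k₂−k₁)·(e^(−k₁τ) − e^(−k₂τ)).
e^(−k₁τ) = e^(−1.15×1.66) = e^(−1.909) = 0.1482; e^(−k₂τ) = e^(−4.831) = 0.007982.
C_P = 1.15×5.44/(2.91−1.15) × (0.1482−0.007982) = 3.555×0.1402 = 0.4985 mol/L.
Y_P = C_P/C_{A0} = 0.4985/5.44 = 0.0916.

0.0916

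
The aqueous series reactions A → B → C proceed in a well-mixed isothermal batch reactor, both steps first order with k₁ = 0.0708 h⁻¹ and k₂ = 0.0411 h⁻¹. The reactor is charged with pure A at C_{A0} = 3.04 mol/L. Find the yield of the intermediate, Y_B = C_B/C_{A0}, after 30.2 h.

0.408

The intermediate concentration in a first-order A→B→C sequence is C_B = k₁C_{A0}(e^(−k₁t) − e^(−k₂t))/(k₂−k₁).
e^(−k₁t) = e^(−0.0708×30.2) = e^(−2.138) = 0.1179; e^(−k₂t) = e^(−1.241) = 0.2890.
C_B = 0.0708×3.04/(0.0411−0.0708) × (0.1179−0.2890) = (-7.247)×(-0.1712) = 1.240 mol/L.
Y_B = C_B/C_{A0} = 1.240/3.04 = 0.408.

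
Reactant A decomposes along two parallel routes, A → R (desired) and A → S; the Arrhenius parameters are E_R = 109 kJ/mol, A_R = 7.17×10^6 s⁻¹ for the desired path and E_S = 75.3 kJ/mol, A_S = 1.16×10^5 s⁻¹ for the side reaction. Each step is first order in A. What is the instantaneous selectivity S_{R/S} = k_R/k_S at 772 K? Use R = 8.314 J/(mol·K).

0.324

k_R/k_S = (A_R/A_S)·exp[−(E_R−E_S)/(RT)] = (A_R/A_S)·exp[(E_S−E_R)/(RT)].
(E_S−E_R)/(RT) = (75.3−109)×10³/(8.314×772) = -33700/6418 = -5.251.
k_R/k_S = (7.17×10^6/1.16×10^5)·exp(-5.251) = 61.81 × 0.005245 = 0.324.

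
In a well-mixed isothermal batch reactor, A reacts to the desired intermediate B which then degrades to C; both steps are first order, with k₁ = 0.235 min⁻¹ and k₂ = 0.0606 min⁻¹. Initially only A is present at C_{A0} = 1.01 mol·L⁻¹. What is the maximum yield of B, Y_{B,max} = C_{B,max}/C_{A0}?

0.624

Evaluating C_B at t_opt = ln(k₂/k₁)/(k₂−k₁) gives C_{B,max}/C_{A0} = (k₁/k₂)^[k₂/(k₂−k₁)].
= (0.235/0.0606)^(0.0606/(0.0606−0.235)) = (3.878)^(-0.3475) = 0.6244.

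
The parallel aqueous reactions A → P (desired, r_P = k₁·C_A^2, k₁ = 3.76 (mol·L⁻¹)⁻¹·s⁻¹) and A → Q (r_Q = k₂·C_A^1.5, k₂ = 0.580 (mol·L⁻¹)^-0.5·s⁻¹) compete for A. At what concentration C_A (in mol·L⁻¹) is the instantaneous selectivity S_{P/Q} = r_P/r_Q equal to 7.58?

1.37 mol·L⁻¹

S_{P/Q} = (k₁/k₂)·C_A^0.5 ⇒ C_A = (S·k₂/k₁)^(2).
= (7.58×0.580/3.76)^(2) = (1.169)^(2) = 1.37 mol·L⁻¹.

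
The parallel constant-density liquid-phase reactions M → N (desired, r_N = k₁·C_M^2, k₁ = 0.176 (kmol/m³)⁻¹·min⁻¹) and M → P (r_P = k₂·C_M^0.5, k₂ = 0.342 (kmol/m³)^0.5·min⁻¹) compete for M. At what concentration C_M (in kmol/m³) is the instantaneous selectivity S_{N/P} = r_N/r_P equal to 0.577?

1.08 kmol/m³

S_{N/P} = (k₁/k₂)·C_M^1.5 ⇒ C_M = (S·k₂/k₁)^(1/1.5).
= (0.577×0.342/0.176)^(0.6667) = (1.121)^(0.6667) = 1.08 kmol/m³.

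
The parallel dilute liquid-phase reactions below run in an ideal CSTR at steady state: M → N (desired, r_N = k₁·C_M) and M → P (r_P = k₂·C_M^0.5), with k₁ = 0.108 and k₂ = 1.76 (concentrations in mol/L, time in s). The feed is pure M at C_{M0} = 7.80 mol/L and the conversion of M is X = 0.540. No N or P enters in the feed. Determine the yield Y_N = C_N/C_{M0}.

Exit C_M = C_{M0}(1−X) = 7.80×0.460 = 3.588 mol/L.
A CSTR operates uniformly at the exit composition, giving r_N = 0.3875 and r_P = 3.334 (each k·C_M^n at C_M = 3.588).
Fraction of consumed M going to N: r_N/(r_N+r_P) = 0.1041.
C_N = 0.1041·C_{M0}·X = 0.1041×7.80×0.540 = 0.439 mol/L; Y_N = C_N/C_{M0} = 0.0562.

0.0562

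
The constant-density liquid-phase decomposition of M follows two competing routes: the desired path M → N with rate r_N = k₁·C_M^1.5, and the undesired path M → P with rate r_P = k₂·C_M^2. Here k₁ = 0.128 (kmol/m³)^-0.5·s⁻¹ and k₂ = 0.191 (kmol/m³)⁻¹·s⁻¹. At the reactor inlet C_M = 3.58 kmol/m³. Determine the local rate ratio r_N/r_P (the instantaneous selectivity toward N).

S_{N/P} = r_N/r_P = (k₁·C_M^1.5)/(k₂·C_M^2) = (k₁/k₂)·C_M^-0.5.
= (0.128×3.580^1.5) / (0.191×3.580^2) = 0.8670/2.448 = 0.354.
The undesired path is higher order in M, so low C_M (CSTR or dilute feed) favours N.

0.354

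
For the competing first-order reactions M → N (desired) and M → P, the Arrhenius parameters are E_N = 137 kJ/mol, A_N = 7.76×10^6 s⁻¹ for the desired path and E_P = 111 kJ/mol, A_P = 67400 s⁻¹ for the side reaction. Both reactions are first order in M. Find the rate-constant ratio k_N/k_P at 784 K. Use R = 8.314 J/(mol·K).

2.13

Since both paths have the same order in M, the concentration cancels and S_{N/P} = k_N/k_P = (A_N/A_P)·exp[(E_P−E_N)/(RT)].
(E_P−E_N)/(RT) = (111−137)×10³/(8.314×784) = -26000/6518 = -3.989.
k_N/k_P = (7.76×10^6/67400)·exp(-3.989) = 115.1 × 0.01852 = 2.13.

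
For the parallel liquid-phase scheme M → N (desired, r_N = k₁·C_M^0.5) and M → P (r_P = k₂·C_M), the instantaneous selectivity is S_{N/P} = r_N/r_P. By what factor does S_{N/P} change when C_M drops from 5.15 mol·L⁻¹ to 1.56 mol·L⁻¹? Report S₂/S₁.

S_{N/P} = (k₁/k₂)·C_M^-0.5, so S₂/S₁ = (C_{M,2}/C_{M,1})^-0.5.
= (1.56/5.15)^(-0.5) = (0.3029)^(-0.5) = 1.82.

1.82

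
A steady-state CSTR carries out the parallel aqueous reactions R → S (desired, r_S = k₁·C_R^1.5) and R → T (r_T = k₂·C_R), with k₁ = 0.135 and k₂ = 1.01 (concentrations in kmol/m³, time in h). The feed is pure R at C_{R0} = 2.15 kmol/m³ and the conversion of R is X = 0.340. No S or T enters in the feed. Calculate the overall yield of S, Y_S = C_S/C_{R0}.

Exit C_R = C_{R0}(1−X) = 2.15×0.660 = 1.419 kmol/m³.
A CSTR operates uniformly at the exit composition, giving r_S = 0.2282 and r_T = 1.433 (each k·C_R^n at C_R = 1.419).
Fraction of consumed R going to S: r_S/(r_S+r_T) = 0.1374.
C_S = 0.1374·C_{R0}·X = 0.1374×2.15×0.340 = 0.100 kmol/m³; Y_S = C_S/C_{R0} = 0.0467.

0.0467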